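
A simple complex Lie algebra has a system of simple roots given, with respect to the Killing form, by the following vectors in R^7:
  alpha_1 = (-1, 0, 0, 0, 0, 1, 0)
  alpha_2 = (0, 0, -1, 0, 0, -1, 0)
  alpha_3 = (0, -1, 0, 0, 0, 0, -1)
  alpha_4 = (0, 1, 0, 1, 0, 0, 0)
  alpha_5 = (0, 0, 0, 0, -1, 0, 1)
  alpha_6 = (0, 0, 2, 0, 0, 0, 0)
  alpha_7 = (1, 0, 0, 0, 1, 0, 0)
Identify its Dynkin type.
type C_7

Compute the Cartan integers a_ij = 2(alpha_i, alpha_j)/(alpha_j, alpha_j); the resulting 7x7 Cartan matrix is
[[2, -1, 0, 0, 0, 0, -1], [-1, 2, 0, 0, 0, -1, 0], [0, 0, 2, -1, -1, 0, 0], [0, 0, -1, 2, 0, 0, 0], [0, 0, -1, 0, 2, 0, -1], [0, -2, 0, 0, 0, 2, 0], [-1, 0, 0, 0, -1, 0, 2]].
The roots have two lengths (squared-length ratio 2:1); the short ones are alpha_{1,2,3,4,5,7}. The associated Dynkin diagram is a chain of 7 nodes with a double edge at one end; the terminal node there is the unique long simple root (C_7), so the type is C_7 (the algebra sp(14)).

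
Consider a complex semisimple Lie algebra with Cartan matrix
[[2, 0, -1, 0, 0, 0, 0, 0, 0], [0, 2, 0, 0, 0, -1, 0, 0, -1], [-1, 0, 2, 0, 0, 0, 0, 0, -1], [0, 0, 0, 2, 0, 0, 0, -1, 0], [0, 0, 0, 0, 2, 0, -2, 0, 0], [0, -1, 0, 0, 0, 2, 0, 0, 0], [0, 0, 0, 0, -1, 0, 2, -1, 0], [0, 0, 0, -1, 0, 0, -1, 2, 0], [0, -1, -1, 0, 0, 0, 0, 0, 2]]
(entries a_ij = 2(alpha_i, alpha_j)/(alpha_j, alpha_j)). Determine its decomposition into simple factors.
A_5 ⊕ C_4

The diagram associated to this matrix has two connected components: the simple roots {alpha_1, alpha_2, alpha_3, alpha_6, alpha_9} form a chain of 5 nodes with single edges (A_5), and {alpha_4, alpha_5, alpha_7, alpha_8} form a chain of 4 nodes with a double edge at one end; the terminal node there is the unique long simple root (C_4). A semisimple Lie algebra decomposes uniquely as the direct sum of simple ideals, one per connected component of its Dynkin diagram, so g ≅ A_5 ⊕ C_4 (dimension 35 + 36 = 71).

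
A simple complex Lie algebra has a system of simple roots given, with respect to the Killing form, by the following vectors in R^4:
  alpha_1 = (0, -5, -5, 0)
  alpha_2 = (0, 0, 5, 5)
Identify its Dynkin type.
type A_2

Compute the Cartan integers a_ij = 2(alpha_i, alpha_j)/(alpha_j, alpha_j); the resulting 2x2 Cartan matrix is
[[2, -1], [-1, 2]].
All simple roots have the same length, so the diagram is simply laced. The associated Dynkin diagram is a chain of 2 nodes with single edges (A_2), so the type is A_2 (the algebra sl(3)).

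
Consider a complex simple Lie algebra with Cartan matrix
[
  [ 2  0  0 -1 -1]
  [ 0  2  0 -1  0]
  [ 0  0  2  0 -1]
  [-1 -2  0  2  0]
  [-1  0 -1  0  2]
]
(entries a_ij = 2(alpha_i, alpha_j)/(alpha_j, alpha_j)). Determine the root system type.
B_5 (so(11))

The matrix has rank 5 with 2's on the diagonal. Reading the off-diagonal entries as Dynkin edges (a single edge where a_ij = a_ji = -1; a double or triple edge where a_ij * a_ji = 2 or 3), the diagram is a chain of 5 nodes with a double edge at one end; the terminal node there is the unique short simple root (B_5). One simple-root ordering that puts it in standard form is (alpha_3, alpha_5, alpha_1, alpha_4, alpha_2). So the algebra is type B_5, i.e. so(11).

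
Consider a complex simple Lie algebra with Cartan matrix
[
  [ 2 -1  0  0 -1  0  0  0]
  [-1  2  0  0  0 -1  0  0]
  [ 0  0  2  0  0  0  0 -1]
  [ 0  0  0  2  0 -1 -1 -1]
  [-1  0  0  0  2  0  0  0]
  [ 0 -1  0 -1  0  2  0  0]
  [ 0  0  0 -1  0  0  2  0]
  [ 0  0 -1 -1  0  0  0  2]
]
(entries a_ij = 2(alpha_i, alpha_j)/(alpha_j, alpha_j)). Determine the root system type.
E_8

The matrix has rank 8 with 2's on the diagonal. Reading the off-diagonal entries as Dynkin edges (a single edge where a_ij = a_ji = -1; a double or triple edge where a_ij * a_ji = 2 or 3), the diagram is a chain of 7 nodes with one extra node attached to the third node from one end (E_8). One simple-root ordering that puts it in standard form is (alpha_3, alpha_7, alpha_8, alpha_4, alpha_6, alpha_2, alpha_1, alpha_5). So the algebra is type E_8.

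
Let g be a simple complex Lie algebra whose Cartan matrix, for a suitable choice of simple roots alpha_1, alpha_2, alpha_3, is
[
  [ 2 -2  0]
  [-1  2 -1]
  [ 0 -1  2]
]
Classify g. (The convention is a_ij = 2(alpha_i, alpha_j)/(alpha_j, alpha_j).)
The matrix has rank 3 with 2's on the diagonal. Reading the off-diagonal entries as Dynkin edges (a single edge where a_ij = a_ji = -1; a double or triple edge where a_ij * a_ji = 2 or 3), the diagram is a chain of 3 nodes with a double edge at one end; the terminal node there is the unique long simple root (C_3). One simple-root ordering that puts it in standard form is (alpha_3, alpha_2, alpha_1). So the algebra is type C_3, i.e. sp(6).

C_3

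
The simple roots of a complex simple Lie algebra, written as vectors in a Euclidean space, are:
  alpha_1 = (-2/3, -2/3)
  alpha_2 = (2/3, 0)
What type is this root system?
Compute the Cartan integers a_ij = 2(alpha_i, alpha_j)/(alpha_j, alpha_j); the resulting 2x2 Cartan matrix is
[[2, -2], [-1, 2]].
The roots have two lengths (squared-length ratio 2:1); the short ones are alpha_{2}. The associated Dynkin diagram is a chain of 2 nodes with a double edge at one end; the terminal node there is the unique short simple root (B_2), so the type is B_2 (the algebra so(5)).

type B_2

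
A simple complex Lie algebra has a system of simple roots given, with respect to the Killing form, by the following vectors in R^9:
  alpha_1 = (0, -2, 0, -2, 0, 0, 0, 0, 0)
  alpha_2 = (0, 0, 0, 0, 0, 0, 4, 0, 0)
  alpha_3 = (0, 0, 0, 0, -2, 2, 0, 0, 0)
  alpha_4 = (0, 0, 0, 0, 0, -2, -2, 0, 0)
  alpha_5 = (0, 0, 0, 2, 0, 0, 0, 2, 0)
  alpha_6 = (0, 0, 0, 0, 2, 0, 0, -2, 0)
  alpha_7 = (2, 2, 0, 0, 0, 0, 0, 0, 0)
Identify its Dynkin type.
Compute the Cartan integers a_ij = 2(alpha_i, alpha_j)/(alpha_j, alpha_j); the resulting 7x7 Cartan matrix is
[[2, 0, 0, 0, -1, 0, -1], [0, 2, 0, -2, 0, 0, 0], [0, 0, 2, -1, 0, -1, 0], [0, -1, -1, 2, 0, 0, 0], [-1, 0, 0, 0, 2, -1, 0], [0, 0, -1, 0, -1, 2, 0], [-1, 0, 0, 0, 0, 0, 2]].
The roots have two lengths (squared-length ratio 2:1); the short ones are alpha_{1,3,4,5,6,7}. The associated Dynkin diagram is a chain of 7 nodes with a double edge at one end; the terminal node there is the unique long simple root (C_7), so the type is C_7 (the algebra sp(14)).

C_7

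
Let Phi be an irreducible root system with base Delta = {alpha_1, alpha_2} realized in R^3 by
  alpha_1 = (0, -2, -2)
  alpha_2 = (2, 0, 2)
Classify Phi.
A_2

Compute the Cartan integers a_ij = 2(alpha_i, alpha_j)/(alpha_j, alpha_j); the resulting 2x2 Cartan matrix is
[[2, -1], [-1, 2]].
All simple roots have the same length, so the diagram is simply laced. The associated Dynkin diagram is a chain of 2 nodes with single edges (A_2), so the type is A_2 (the algebra sl(3)).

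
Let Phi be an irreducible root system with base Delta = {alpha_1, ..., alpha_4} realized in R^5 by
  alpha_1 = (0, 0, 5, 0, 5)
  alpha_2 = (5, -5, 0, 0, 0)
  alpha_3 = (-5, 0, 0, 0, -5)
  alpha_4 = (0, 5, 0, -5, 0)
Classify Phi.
A4

Compute the Cartan integers a_ij = 2(alpha_i, alpha_j)/(alpha_j, alpha_j); the resulting 4x4 Cartan matrix is
[[2, 0, -1, 0], [0, 2, -1, -1], [-1, -1, 2, 0], [0, -1, 0, 2]].
All simple roots have the same length, so the diagram is simply laced. The associated Dynkin diagram is a chain of 4 nodes with single edges (A_4), so the type is A_4 (the algebra sl(5)).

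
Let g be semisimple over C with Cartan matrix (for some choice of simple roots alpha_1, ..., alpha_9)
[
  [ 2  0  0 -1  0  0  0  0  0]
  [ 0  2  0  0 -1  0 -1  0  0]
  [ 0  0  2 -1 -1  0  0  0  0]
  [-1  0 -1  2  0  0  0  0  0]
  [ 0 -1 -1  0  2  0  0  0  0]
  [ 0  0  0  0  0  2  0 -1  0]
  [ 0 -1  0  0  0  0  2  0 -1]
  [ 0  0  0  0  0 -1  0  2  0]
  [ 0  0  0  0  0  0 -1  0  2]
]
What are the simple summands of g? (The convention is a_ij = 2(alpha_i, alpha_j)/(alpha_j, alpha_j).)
The diagram associated to this matrix has two connected components: the simple roots {alpha_6, alpha_8} form a chain of 2 nodes with single edges (A_2), and {alpha_1, alpha_2, alpha_3, alpha_4, alpha_5, alpha_7, alpha_9} form a chain of 7 nodes with single edges (A_7). A semisimple Lie algebra decomposes uniquely as the direct sum of simple ideals, one per connected component of its Dynkin diagram, so g ≅ A_2 ⊕ A_7 (dimension 8 + 63 = 71).

A_2 (sl(3)) ⊕ A_7 (sl(8))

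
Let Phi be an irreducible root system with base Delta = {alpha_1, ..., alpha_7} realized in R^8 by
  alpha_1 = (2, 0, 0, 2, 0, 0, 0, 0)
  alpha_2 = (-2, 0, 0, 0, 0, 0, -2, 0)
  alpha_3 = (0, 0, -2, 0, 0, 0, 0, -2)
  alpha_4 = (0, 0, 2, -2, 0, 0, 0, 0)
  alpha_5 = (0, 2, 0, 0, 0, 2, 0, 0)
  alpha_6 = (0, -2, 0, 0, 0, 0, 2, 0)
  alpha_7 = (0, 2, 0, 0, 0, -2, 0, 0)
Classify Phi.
Compute the Cartan integers a_ij = 2(alpha_i, alpha_j)/(alpha_j, alpha_j); the resulting 7x7 Cartan matrix is
[[2, -1, 0, -1, 0, 0, 0], [-1, 2, 0, 0, 0, -1, 0], [0, 0, 2, -1, 0, 0, 0], [-1, 0, -1, 2, 0, 0, 0], [0, 0, 0, 0, 2, -1, 0], [0, -1, 0, 0, -1, 2, -1], [0, 0, 0, 0, 0, -1, 2]].
All simple roots have the same length, so the diagram is simply laced. The associated Dynkin diagram is a chain of 5 nodes with a fork of two nodes at one end (D_7), so the type is D_7 (the algebra so(14)).

D_7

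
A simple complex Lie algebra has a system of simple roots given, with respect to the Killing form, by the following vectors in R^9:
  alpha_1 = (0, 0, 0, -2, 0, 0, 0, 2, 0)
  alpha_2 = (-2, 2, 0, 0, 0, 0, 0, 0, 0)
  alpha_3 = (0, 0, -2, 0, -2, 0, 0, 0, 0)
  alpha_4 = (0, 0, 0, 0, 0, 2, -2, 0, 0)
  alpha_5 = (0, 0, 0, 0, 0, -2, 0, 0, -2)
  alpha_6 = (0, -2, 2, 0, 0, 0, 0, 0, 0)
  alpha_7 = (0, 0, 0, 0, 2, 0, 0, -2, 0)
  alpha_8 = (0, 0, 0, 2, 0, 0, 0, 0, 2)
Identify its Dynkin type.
A8

Compute the Cartan integers a_ij = 2(alpha_i, alpha_j)/(alpha_j, alpha_j); the resulting 8x8 Cartan matrix is
[[2, 0, 0, 0, 0, 0, -1, -1], [0, 2, 0, 0, 0, -1, 0, 0], [0, 0, 2, 0, 0, -1, -1, 0], [0, 0, 0, 2, -1, 0, 0, 0], [0, 0, 0, -1, 2, 0, 0, -1], [0, -1, -1, 0, 0, 2, 0, 0], [-1, 0, -1, 0, 0, 0, 2, 0], [-1, 0, 0, 0, -1, 0, 0, 2]].
All simple roots have the same length, so the diagram is simply laced. The associated Dynkin diagram is a chain of 8 nodes with single edges (A_8), so the type is A_8 (the algebra sl(9)).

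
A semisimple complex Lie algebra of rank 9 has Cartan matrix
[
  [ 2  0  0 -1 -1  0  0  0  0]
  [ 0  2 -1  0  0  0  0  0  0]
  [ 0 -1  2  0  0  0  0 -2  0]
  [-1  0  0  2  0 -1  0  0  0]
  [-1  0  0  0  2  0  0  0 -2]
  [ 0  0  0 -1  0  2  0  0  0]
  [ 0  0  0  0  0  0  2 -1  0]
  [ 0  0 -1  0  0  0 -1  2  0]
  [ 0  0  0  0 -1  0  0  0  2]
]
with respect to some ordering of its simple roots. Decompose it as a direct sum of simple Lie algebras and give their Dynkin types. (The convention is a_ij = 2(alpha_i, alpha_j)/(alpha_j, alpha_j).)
The diagram associated to this matrix has two connected components: the simple roots {alpha_1, alpha_4, alpha_5, alpha_6, alpha_9} form a chain of 5 nodes with a double edge at one end; the terminal node there is the unique short simple root (B_5), and {alpha_2, alpha_3, alpha_7, alpha_8} form a chain of 4 nodes with a double edge between the middle two (F_4). A semisimple Lie algebra decomposes uniquely as the direct sum of simple ideals, one per connected component of its Dynkin diagram, so g ≅ B_5 ⊕ F_4 (dimension 55 + 52 = 107).

B_5 ⊕ F_4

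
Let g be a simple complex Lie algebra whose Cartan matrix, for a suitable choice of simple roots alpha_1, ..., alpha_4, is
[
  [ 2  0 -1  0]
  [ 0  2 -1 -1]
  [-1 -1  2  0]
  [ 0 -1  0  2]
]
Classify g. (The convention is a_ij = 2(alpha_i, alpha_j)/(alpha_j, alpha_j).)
The matrix has rank 4 with 2's on the diagonal. Reading the off-diagonal entries as Dynkin edges (a single edge where a_ij = a_ji = -1; a double or triple edge where a_ij * a_ji = 2 or 3), the diagram is a chain of 4 nodes with single edges (A_4). One simple-root ordering that puts it in standard form is (alpha_1, alpha_3, alpha_2, alpha_4). So the algebra is type A_4, i.e. sl(5).

A4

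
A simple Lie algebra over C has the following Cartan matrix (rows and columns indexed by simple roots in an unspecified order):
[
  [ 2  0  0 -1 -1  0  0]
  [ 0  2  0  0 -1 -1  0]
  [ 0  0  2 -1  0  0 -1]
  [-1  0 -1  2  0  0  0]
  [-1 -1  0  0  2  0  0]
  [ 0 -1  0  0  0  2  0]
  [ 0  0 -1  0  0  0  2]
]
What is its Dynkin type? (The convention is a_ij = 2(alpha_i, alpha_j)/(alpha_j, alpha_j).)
type A_7

The matrix has rank 7 with 2's on the diagonal. Reading the off-diagonal entries as Dynkin edges (a single edge where a_ij = a_ji = -1; a double or triple edge where a_ij * a_ji = 2 or 3), the diagram is a chain of 7 nodes with single edges (A_7). One simple-root ordering that puts it in standard form is (alpha_6, alpha_2, alpha_5, alpha_1, alpha_4, alpha_3, alpha_7). So the algebra is type A_7, i.e. sl(8).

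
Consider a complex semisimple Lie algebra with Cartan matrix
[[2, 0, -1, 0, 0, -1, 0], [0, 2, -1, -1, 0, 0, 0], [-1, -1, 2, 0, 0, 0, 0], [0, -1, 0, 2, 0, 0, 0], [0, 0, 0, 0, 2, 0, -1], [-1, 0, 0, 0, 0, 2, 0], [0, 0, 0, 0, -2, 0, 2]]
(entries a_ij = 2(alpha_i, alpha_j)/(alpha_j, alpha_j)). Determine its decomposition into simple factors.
The diagram associated to this matrix has two connected components: the simple roots {alpha_1, alpha_2, alpha_3, alpha_4, alpha_6} form a chain of 5 nodes with single edges (A_5), and {alpha_5, alpha_7} form a chain of 2 nodes with a double edge at one end; the terminal node there is the unique short simple root (B_2). A semisimple Lie algebra decomposes uniquely as the direct sum of simple ideals, one per connected component of its Dynkin diagram, so g ≅ A_5 ⊕ B_2 (dimension 35 + 10 = 45).

A_5 + B_2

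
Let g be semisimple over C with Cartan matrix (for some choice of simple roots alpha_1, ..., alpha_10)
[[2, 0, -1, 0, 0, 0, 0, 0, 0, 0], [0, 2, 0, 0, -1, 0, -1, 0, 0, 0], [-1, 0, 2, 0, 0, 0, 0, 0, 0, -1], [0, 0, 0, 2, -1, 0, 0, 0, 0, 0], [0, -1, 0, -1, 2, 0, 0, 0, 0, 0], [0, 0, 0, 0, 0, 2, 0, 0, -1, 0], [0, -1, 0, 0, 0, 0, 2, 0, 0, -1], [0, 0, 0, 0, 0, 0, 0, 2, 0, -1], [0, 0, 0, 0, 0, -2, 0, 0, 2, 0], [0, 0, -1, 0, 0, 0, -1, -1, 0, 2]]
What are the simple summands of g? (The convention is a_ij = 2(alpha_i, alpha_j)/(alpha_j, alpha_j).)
B_2 (so(5)) + E_8

The diagram associated to this matrix has two connected components: the simple roots {alpha_6, alpha_9} form a chain of 2 nodes with a double edge at one end; the terminal node there is the unique short simple root (B_2), and {alpha_1, alpha_2, alpha_3, alpha_4, alpha_5, alpha_7, alpha_8, alpha_10} form a chain of 7 nodes with one extra node attached to the third node from one end (E_8). A semisimple Lie algebra decomposes uniquely as the direct sum of simple ideals, one per connected component of its Dynkin diagram, so g ≅ B_2 ⊕ E_8 (dimension 10 + 248 = 258).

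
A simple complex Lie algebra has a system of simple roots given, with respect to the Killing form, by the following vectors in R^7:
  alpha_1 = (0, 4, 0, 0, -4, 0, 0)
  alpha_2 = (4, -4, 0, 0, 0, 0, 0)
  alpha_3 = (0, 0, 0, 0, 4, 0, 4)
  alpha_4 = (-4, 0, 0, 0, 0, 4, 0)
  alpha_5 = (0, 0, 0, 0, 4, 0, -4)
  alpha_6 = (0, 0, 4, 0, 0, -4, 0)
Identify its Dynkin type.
Compute the Cartan integers a_ij = 2(alpha_i, alpha_j)/(alpha_j, alpha_j); the resulting 6x6 Cartan matrix is
[[2, -1, -1, 0, -1, 0], [-1, 2, 0, -1, 0, 0], [-1, 0, 2, 0, 0, 0], [0, -1, 0, 2, 0, -1], [-1, 0, 0, 0, 2, 0], [0, 0, 0, -1, 0, 2]].
All simple roots have the same length, so the diagram is simply laced. The associated Dynkin diagram is a chain of 4 nodes with a fork of two nodes at one end (D_6), so the type is D_6 (the algebra so(12)).

D_6 (so(12))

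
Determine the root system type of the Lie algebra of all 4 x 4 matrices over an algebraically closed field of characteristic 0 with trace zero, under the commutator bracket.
A3

This is sl(4), which has dimension 4^2 - 1 = 15 and rank 4 - 1 = 3 (a Cartan subalgebra is the diagonal traceless matrices). In the classification of classical Lie algebras, the special linear algebra sl(n+1) has type A_n; here n = 3, so the Dynkin diagram is a chain of 3 nodes with single edges (A_3). Hence the type is A_3.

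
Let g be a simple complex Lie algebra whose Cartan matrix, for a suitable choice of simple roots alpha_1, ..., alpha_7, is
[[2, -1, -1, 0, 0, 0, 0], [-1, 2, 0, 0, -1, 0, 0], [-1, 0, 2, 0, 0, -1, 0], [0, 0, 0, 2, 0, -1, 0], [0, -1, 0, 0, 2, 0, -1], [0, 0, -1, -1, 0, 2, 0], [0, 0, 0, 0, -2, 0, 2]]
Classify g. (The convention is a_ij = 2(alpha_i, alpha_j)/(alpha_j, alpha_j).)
The matrix has rank 7 with 2's on the diagonal. Reading the off-diagonal entries as Dynkin edges (a single edge where a_ij = a_ji = -1; a double or triple edge where a_ij * a_ji = 2 or 3), the diagram is a chain of 7 nodes with a double edge at one end; the terminal node there is the unique long simple root (C_7). One simple-root ordering that puts it in standard form is (alpha_4, alpha_6, alpha_3, alpha_1, alpha_2, alpha_5, alpha_7). So the algebra is type C_7, i.e. sp(14).

C_7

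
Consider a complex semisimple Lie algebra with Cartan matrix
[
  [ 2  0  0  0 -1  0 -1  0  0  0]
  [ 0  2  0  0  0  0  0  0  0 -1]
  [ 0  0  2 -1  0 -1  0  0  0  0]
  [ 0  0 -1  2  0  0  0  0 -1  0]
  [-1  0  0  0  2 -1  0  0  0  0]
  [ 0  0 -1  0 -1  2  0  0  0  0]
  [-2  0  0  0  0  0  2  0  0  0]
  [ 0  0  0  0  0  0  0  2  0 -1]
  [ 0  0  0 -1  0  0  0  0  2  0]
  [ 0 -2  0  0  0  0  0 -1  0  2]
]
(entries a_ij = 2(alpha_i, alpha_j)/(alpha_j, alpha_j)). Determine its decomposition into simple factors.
The diagram associated to this matrix has two connected components: the simple roots {alpha_2, alpha_8, alpha_10} form a chain of 3 nodes with a double edge at one end; the terminal node there is the unique short simple root (B_3), and {alpha_1, alpha_3, alpha_4, alpha_5, alpha_6, alpha_7, alpha_9} form a chain of 7 nodes with a double edge at one end; the terminal node there is the unique long simple root (C_7). A semisimple Lie algebra decomposes uniquely as the direct sum of simple ideals, one per connected component of its Dynkin diagram, so g ≅ B_3 ⊕ C_7 (dimension 21 + 105 = 126).

B_3 (so(7)) + C_7 (sp(14))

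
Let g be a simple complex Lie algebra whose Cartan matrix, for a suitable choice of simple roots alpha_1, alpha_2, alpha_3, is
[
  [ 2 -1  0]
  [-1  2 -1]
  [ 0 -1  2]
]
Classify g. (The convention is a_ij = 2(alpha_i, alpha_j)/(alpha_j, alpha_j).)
A_3

The matrix has rank 3 with 2's on the diagonal. Reading the off-diagonal entries as Dynkin edges (a single edge where a_ij = a_ji = -1; a double or triple edge where a_ij * a_ji = 2 or 3), the diagram is a chain of 3 nodes with single edges (A_3). One simple-root ordering that puts it in standard form is (alpha_3, alpha_2, alpha_1). So the algebra is type A_3, i.e. sl(4).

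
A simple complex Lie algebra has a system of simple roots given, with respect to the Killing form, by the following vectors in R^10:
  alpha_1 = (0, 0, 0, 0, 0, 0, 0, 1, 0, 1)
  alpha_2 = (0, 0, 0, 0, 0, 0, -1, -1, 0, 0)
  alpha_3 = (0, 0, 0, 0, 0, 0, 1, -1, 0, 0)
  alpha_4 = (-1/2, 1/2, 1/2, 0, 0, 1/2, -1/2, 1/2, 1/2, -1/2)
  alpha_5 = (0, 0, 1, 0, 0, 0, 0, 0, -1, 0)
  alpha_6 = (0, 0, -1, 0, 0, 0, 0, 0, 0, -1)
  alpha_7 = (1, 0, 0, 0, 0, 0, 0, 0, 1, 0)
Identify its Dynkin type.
E_7

Compute the Cartan integers a_ij = 2(alpha_i, alpha_j)/(alpha_j, alpha_j); the resulting 7x7 Cartan matrix is
[[2, -1, -1, 0, 0, -1, 0], [-1, 2, 0, 0, 0, 0, 0], [-1, 0, 2, -1, 0, 0, 0], [0, 0, -1, 2, 0, 0, 0], [0, 0, 0, 0, 2, -1, -1], [-1, 0, 0, 0, -1, 2, 0], [0, 0, 0, 0, -1, 0, 2]].
All simple roots have the same length, so the diagram is simply laced. The associated Dynkin diagram is a chain of 6 nodes with one extra node attached to the third node from one end (E_7), so the type is E_7.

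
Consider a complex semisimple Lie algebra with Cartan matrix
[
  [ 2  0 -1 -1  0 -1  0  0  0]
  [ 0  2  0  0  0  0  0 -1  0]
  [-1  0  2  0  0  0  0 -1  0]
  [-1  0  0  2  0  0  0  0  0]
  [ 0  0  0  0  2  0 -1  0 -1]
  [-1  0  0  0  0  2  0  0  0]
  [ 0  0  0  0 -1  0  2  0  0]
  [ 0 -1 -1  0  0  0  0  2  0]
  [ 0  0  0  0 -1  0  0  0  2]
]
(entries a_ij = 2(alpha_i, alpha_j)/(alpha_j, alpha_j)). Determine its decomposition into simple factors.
The diagram associated to this matrix has two connected components: the simple roots {alpha_5, alpha_7, alpha_9} form a chain of 3 nodes with single edges (A_3), and {alpha_1, alpha_2, alpha_3, alpha_4, alpha_6, alpha_8} form a chain of 4 nodes with a fork of two nodes at one end (D_6). A semisimple Lie algebra decomposes uniquely as the direct sum of simple ideals, one per connected component of its Dynkin diagram, so g ≅ A_3 ⊕ D_6 (dimension 15 + 66 = 81).

A_3 ⊕ D_6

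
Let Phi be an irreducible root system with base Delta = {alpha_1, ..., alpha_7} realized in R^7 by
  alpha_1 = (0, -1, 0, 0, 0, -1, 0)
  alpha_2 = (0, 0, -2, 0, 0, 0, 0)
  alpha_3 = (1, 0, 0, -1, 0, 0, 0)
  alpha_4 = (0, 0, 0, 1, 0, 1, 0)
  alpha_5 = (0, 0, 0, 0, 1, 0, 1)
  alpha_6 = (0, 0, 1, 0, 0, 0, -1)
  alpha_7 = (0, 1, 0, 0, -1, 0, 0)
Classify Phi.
Compute the Cartan integers a_ij = 2(alpha_i, alpha_j)/(alpha_j, alpha_j); the resulting 7x7 Cartan matrix is
[[2, 0, 0, -1, 0, 0, -1], [0, 2, 0, 0, 0, -2, 0], [0, 0, 2, -1, 0, 0, 0], [-1, 0, -1, 2, 0, 0, 0], [0, 0, 0, 0, 2, -1, -1], [0, -1, 0, 0, -1, 2, 0], [-1, 0, 0, 0, -1, 0, 2]].
The roots have two lengths (squared-length ratio 2:1); the short ones are alpha_{1,3,4,5,6,7}. The associated Dynkin diagram is a chain of 7 nodes with a double edge at one end; the terminal node there is the unique long simple root (C_7), so the type is C_7 (the algebra sp(14)).

type C_7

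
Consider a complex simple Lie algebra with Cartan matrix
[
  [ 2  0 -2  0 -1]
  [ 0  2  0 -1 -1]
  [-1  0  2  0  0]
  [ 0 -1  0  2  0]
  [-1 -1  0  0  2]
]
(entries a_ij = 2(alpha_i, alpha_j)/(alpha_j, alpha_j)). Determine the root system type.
The matrix has rank 5 with 2's on the diagonal. Reading the off-diagonal entries as Dynkin edges (a single edge where a_ij = a_ji = -1; a double or triple edge where a_ij * a_ji = 2 or 3), the diagram is a chain of 5 nodes with a double edge at one end; the terminal node there is the unique short simple root (B_5). One simple-root ordering that puts it in standard form is (alpha_4, alpha_2, alpha_5, alpha_1, alpha_3). So the algebra is type B_5, i.e. so(11).

B_5 (so(11))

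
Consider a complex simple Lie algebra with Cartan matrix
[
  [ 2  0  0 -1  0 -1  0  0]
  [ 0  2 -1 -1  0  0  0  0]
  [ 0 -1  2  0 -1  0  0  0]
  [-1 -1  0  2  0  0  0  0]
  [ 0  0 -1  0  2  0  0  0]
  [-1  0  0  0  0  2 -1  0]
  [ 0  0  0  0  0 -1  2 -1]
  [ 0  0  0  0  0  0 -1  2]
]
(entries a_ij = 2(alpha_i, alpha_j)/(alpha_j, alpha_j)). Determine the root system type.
A_8

The matrix has rank 8 with 2's on the diagonal. Reading the off-diagonal entries as Dynkin edges (a single edge where a_ij = a_ji = -1; a double or triple edge where a_ij * a_ji = 2 or 3), the diagram is a chain of 8 nodes with single edges (A_8). One simple-root ordering that puts it in standard form is (alpha_8, alpha_7, alpha_6, alpha_1, alpha_4, alpha_2, alpha_3, alpha_5). So the algebra is type A_8, i.e. sl(9).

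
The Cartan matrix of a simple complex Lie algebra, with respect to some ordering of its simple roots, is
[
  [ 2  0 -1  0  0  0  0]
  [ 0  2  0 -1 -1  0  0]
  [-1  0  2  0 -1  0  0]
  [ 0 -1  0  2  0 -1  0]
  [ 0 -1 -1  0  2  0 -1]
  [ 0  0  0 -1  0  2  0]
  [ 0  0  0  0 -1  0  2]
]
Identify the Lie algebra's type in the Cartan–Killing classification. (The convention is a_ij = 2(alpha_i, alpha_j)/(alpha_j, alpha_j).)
E7

The matrix has rank 7 with 2's on the diagonal. Reading the off-diagonal entries as Dynkin edges (a single edge where a_ij = a_ji = -1; a double or triple edge where a_ij * a_ji = 2 or 3), the diagram is a chain of 6 nodes with one extra node attached to the third node from one end (E_7). One simple-root ordering that puts it in standard form is (alpha_1, alpha_7, alpha_3, alpha_5, alpha_2, alpha_4, alpha_6). So the algebra is type E_7.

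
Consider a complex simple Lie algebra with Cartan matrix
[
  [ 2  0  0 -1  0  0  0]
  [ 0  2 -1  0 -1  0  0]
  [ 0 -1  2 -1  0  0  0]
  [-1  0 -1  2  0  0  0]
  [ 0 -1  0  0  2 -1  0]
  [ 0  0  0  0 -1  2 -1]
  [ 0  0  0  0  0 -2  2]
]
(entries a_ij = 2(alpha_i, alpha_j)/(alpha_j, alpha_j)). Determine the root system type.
C7

The matrix has rank 7 with 2's on the diagonal. Reading the off-diagonal entries as Dynkin edges (a single edge where a_ij = a_ji = -1; a double or triple edge where a_ij * a_ji = 2 or 3), the diagram is a chain of 7 nodes with a double edge at one end; the terminal node there is the unique long simple root (C_7). One simple-root ordering that puts it in standard form is (alpha_1, alpha_4, alpha_3, alpha_2, alpha_5, alpha_6, alpha_7). So the algebra is type C_7, i.e. sp(14).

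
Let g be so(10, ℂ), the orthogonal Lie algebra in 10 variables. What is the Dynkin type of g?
D_5

This is so(10) with 10 even, which has dimension 10(10-1)/2 = 45 and rank 10/2 = 5. In the classification of classical Lie algebras, the orthogonal algebra so(2n) in an even number of variables has type D_n; here n = 5, so the Dynkin diagram is a chain of 3 nodes with a fork of two nodes at one end (D_5). Hence the type is D_5.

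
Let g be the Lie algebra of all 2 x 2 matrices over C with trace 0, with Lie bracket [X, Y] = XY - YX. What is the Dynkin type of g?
This is sl(2), which has dimension 2^2 - 1 = 3 and rank 2 - 1 = 1 (a Cartan subalgebra is the diagonal traceless matrices). In the classification of classical Lie algebras, the special linear algebra sl(n+1) has type A_n; here n = 1, so the Dynkin diagram is a chain of 1 nodes with single edges (A_1). Hence the type is A_1.

A1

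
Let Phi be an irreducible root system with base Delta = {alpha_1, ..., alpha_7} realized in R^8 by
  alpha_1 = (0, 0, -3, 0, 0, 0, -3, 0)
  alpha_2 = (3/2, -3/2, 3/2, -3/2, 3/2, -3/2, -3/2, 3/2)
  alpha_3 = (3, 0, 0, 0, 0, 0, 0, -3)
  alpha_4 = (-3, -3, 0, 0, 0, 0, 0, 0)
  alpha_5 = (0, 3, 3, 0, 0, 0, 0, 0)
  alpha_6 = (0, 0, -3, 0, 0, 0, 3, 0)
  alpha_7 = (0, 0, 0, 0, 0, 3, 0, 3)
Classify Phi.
E_7

Compute the Cartan integers a_ij = 2(alpha_i, alpha_j)/(alpha_j, alpha_j); the resulting 7x7 Cartan matrix is
[[2, 0, 0, 0, -1, 0, 0], [0, 2, 0, 0, 0, -1, 0], [0, 0, 2, -1, 0, 0, -1], [0, 0, -1, 2, -1, 0, 0], [-1, 0, 0, -1, 2, -1, 0], [0, -1, 0, 0, -1, 2, 0], [0, 0, -1, 0, 0, 0, 2]].
All simple roots have the same length, so the diagram is simply laced. The associated Dynkin diagram is a chain of 6 nodes with one extra node attached to the third node from one end (E_7), so the type is E_7.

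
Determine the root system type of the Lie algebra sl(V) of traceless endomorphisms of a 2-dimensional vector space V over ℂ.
A1

This is sl(2), which has dimension 2^2 - 1 = 3 and rank 2 - 1 = 1 (a Cartan subalgebra is the diagonal traceless matrices). In the classification of classical Lie algebras, the special linear algebra sl(n+1) has type A_n; here n = 1, so the Dynkin diagram is a chain of 1 nodes with single edges (A_1). Hence the type is A_1.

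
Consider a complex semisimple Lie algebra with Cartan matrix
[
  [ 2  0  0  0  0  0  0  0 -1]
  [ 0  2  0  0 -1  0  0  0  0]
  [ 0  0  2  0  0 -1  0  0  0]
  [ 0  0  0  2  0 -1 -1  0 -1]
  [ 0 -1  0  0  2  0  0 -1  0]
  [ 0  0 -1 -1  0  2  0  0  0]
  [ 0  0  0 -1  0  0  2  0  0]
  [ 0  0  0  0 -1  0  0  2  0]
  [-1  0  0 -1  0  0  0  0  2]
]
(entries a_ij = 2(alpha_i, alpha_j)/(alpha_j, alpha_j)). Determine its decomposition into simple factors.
A3 ⊕ E6

The diagram associated to this matrix has two connected components: the simple roots {alpha_2, alpha_5, alpha_8} form a chain of 3 nodes with single edges (A_3), and {alpha_1, alpha_3, alpha_4, alpha_6, alpha_7, alpha_9} form a chain of 5 nodes with one extra node attached to the third node from one end (E_6). A semisimple Lie algebra decomposes uniquely as the direct sum of simple ideals, one per connected component of its Dynkin diagram, so g ≅ A_3 ⊕ E_6 (dimension 15 + 78 = 93).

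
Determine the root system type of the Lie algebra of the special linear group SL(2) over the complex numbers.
A1

This is sl(2), which has dimension 2^2 - 1 = 3 and rank 2 - 1 = 1 (a Cartan subalgebra is the diagonal traceless matrices). In the classification of classical Lie algebras, the special linear algebra sl(n+1) has type A_n; here n = 1, so the Dynkin diagram is a chain of 1 nodes with single edges (A_1). Hence the type is A_1.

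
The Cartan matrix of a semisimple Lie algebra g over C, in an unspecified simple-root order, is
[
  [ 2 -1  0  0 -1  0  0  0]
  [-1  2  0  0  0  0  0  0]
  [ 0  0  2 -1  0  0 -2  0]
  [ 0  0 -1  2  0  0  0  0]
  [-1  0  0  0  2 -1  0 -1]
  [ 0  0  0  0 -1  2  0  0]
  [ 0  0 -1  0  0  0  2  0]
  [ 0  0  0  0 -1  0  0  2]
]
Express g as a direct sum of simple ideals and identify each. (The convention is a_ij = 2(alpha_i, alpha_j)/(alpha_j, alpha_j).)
The diagram associated to this matrix has two connected components: the simple roots {alpha_3, alpha_4, alpha_7} form a chain of 3 nodes with a double edge at one end; the terminal node there is the unique short simple root (B_3), and {alpha_1, alpha_2, alpha_5, alpha_6, alpha_8} form a chain of 3 nodes with a fork of two nodes at one end (D_5). A semisimple Lie algebra decomposes uniquely as the direct sum of simple ideals, one per connected component of its Dynkin diagram, so g ≅ B_3 ⊕ D_5 (dimension 21 + 45 = 66).

B3 + D5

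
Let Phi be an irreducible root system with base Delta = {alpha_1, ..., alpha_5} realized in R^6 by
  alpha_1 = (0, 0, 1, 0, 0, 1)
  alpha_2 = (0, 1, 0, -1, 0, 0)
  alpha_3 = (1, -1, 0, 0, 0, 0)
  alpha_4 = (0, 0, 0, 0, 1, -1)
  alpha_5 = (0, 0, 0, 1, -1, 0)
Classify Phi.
Compute the Cartan integers a_ij = 2(alpha_i, alpha_j)/(alpha_j, alpha_j); the resulting 5x5 Cartan matrix is
[[2, 0, 0, -1, 0], [0, 2, -1, 0, -1], [0, -1, 2, 0, 0], [-1, 0, 0, 2, -1], [0, -1, 0, -1, 2]].
All simple roots have the same length, so the diagram is simply laced. The associated Dynkin diagram is a chain of 5 nodes with single edges (A_5), so the type is A_5 (the algebra sl(6)).

type A_5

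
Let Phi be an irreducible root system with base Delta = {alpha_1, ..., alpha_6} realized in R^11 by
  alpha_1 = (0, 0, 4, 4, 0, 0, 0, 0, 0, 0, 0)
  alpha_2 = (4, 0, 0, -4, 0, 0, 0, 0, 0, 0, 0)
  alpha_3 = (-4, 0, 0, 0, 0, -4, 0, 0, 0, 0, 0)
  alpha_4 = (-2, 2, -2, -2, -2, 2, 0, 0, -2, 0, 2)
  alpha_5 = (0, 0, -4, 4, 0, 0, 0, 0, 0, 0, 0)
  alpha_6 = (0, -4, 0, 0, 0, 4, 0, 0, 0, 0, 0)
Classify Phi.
Compute the Cartan integers a_ij = 2(alpha_i, alpha_j)/(alpha_j, alpha_j); the resulting 6x6 Cartan matrix is
[[2, -1, 0, -1, 0, 0], [-1, 2, -1, 0, -1, 0], [0, -1, 2, 0, 0, -1], [-1, 0, 0, 2, 0, 0], [0, -1, 0, 0, 2, 0], [0, 0, -1, 0, 0, 2]].
All simple roots have the same length, so the diagram is simply laced. The associated Dynkin diagram is a chain of 5 nodes with one extra node attached to the third node from one end (E_6), so the type is E_6.

type E_6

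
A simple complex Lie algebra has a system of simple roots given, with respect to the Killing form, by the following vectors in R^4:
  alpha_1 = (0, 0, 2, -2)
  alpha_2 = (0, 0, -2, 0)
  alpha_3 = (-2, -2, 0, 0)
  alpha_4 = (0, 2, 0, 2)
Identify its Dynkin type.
Compute the Cartan integers a_ij = 2(alpha_i, alpha_j)/(alpha_j, alpha_j); the resulting 4x4 Cartan matrix is
[[2, -2, 0, -1], [-1, 2, 0, 0], [0, 0, 2, -1], [-1, 0, -1, 2]].
The roots have two lengths (squared-length ratio 2:1); the short ones are alpha_{2}. The associated Dynkin diagram is a chain of 4 nodes with a double edge at one end; the terminal node there is the unique short simple root (B_4), so the type is B_4 (the algebra so(9)).

B_4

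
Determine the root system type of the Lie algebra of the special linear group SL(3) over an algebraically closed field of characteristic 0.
This is sl(3), which has dimension 3^2 - 1 = 8 and rank 3 - 1 = 2 (a Cartan subalgebra is the diagonal traceless matrices). In the classification of classical Lie algebras, the special linear algebra sl(n+1) has type A_n; here n = 2, so the Dynkin diagram is a chain of 2 nodes with single edges (A_2). Hence the type is A_2.

A2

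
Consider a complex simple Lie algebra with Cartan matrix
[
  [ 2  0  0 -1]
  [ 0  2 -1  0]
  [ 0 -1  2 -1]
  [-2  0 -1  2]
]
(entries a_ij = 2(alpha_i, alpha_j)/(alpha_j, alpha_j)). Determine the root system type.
The matrix has rank 4 with 2's on the diagonal. Reading the off-diagonal entries as Dynkin edges (a single edge where a_ij = a_ji = -1; a double or triple edge where a_ij * a_ji = 2 or 3), the diagram is a chain of 4 nodes with a double edge at one end; the terminal node there is the unique short simple root (B_4). One simple-root ordering that puts it in standard form is (alpha_2, alpha_3, alpha_4, alpha_1). So the algebra is type B_4, i.e. so(9).

B4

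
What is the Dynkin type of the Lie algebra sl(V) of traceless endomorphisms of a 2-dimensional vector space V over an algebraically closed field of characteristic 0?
This is sl(2), which has dimension 2^2 - 1 = 3 and rank 2 - 1 = 1 (a Cartan subalgebra is the diagonal traceless matrices). In the classification of classical Lie algebras, the special linear algebra sl(n+1) has type A_n; here n = 1, so the Dynkin diagram is a chain of 1 nodes with single edges (A_1). Hence the type is A_1.

A_1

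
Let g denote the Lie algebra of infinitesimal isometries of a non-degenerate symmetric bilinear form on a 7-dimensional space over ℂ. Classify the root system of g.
B_3 (so(7))

This is so(7) with 7 odd, which has dimension 7(7-1)/2 = 21 and rank (7-1)/2 = 3. In the classification of classical Lie algebras, the orthogonal algebra so(2n+1) in an odd number of variables has type B_n; here n = 3, so the Dynkin diagram is a chain of 3 nodes with a double edge at one end; the terminal node there is the unique short simple root (B_3). Hence the type is B_3.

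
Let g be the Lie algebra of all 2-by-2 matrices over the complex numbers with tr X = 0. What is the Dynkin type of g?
This is sl(2), which has dimension 2^2 - 1 = 3 and rank 2 - 1 = 1 (a Cartan subalgebra is the diagonal traceless matrices). In the classification of classical Lie algebras, the special linear algebra sl(n+1) has type A_n; here n = 1, so the Dynkin diagram is a chain of 1 nodes with single edges (A_1). Hence the type is A_1.

A_1 (sl(2))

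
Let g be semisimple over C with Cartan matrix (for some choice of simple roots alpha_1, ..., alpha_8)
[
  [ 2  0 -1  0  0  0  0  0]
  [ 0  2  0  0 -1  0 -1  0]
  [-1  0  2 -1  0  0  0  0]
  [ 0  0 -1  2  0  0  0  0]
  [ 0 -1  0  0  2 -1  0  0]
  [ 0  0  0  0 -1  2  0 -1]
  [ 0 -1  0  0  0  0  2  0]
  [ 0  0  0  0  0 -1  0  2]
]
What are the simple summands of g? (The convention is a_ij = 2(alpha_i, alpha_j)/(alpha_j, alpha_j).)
type A_3 ⊕ type A_5

The diagram associated to this matrix has two connected components: the simple roots {alpha_1, alpha_3, alpha_4} form a chain of 3 nodes with single edges (A_3), and {alpha_2, alpha_5, alpha_6, alpha_7, alpha_8} form a chain of 5 nodes with single edges (A_5). A semisimple Lie algebra decomposes uniquely as the direct sum of simple ideals, one per connected component of its Dynkin diagram, so g ≅ A_3 ⊕ A_5 (dimension 15 + 35 = 50).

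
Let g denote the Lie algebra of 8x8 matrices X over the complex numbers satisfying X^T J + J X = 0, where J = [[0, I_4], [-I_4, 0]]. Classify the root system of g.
type C_4

This is sp(8), which has dimension 8(8+1)/2 = 36 and rank 8/2 = 4. In the classification of classical Lie algebras, the symplectic algebra sp(2n) has type C_n; here n = 4, so the Dynkin diagram is a chain of 4 nodes with a double edge at one end; the terminal node there is the unique long simple root (C_4). Hence the type is C_4.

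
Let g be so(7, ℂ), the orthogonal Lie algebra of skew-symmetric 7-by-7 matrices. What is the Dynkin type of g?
This is so(7) with 7 odd, which has dimension 7(7-1)/2 = 21 and rank (7-1)/2 = 3. In the classification of classical Lie algebras, the orthogonal algebra so(2n+1) in an odd number of variables has type B_n; here n = 3, so the Dynkin diagram is a chain of 3 nodes with a double edge at one end; the terminal node there is the unique short simple root (B_3). Hence the type is B_3.

B_3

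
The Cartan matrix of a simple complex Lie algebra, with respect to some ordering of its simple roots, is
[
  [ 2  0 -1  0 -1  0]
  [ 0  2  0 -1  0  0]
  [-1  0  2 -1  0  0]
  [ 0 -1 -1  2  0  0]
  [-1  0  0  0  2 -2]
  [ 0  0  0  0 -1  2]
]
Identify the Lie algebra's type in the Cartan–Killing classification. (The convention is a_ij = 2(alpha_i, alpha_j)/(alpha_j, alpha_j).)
B6

The matrix has rank 6 with 2's on the diagonal. Reading the off-diagonal entries as Dynkin edges (a single edge where a_ij = a_ji = -1; a double or triple edge where a_ij * a_ji = 2 or 3), the diagram is a chain of 6 nodes with a double edge at one end; the terminal node there is the unique short simple root (B_6). One simple-root ordering that puts it in standard form is (alpha_2, alpha_4, alpha_3, alpha_1, alpha_5, alpha_6). So the algebra is type B_6, i.e. so(13).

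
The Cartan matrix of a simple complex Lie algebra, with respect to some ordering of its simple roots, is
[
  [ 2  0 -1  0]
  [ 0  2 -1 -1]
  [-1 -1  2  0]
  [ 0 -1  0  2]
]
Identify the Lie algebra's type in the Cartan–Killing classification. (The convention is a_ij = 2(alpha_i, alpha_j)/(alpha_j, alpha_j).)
The matrix has rank 4 with 2's on the diagonal. Reading the off-diagonal entries as Dynkin edges (a single edge where a_ij = a_ji = -1; a double or triple edge where a_ij * a_ji = 2 or 3), the diagram is a chain of 4 nodes with single edges (A_4). One simple-root ordering that puts it in standard form is (alpha_4, alpha_2, alpha_3, alpha_1). So the algebra is type A_4, i.e. sl(5).

A_4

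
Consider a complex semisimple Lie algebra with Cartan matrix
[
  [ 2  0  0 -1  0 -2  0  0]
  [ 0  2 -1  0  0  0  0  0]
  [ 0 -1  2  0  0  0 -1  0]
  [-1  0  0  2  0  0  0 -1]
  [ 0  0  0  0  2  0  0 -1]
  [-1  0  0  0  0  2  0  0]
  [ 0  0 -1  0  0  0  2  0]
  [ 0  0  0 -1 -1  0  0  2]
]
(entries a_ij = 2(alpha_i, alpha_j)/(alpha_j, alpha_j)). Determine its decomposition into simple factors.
The diagram associated to this matrix has two connected components: the simple roots {alpha_2, alpha_3, alpha_7} form a chain of 3 nodes with single edges (A_3), and {alpha_1, alpha_4, alpha_5, alpha_6, alpha_8} form a chain of 5 nodes with a double edge at one end; the terminal node there is the unique short simple root (B_5). A semisimple Lie algebra decomposes uniquely as the direct sum of simple ideals, one per connected component of its Dynkin diagram, so g ≅ A_3 ⊕ B_5 (dimension 15 + 55 = 70).

A_3 + B_5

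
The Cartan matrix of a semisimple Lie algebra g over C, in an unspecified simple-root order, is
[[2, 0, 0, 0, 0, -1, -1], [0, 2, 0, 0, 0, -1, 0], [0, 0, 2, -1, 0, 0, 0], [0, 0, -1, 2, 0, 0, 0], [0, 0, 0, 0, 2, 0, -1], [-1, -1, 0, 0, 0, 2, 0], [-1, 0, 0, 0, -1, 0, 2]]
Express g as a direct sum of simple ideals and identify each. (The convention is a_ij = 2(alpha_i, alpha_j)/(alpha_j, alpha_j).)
The diagram associated to this matrix has two connected components: the simple roots {alpha_3, alpha_4} form a chain of 2 nodes with single edges (A_2), and {alpha_1, alpha_2, alpha_5, alpha_6, alpha_7} form a chain of 5 nodes with single edges (A_5). A semisimple Lie algebra decomposes uniquely as the direct sum of simple ideals, one per connected component of its Dynkin diagram, so g ≅ A_2 ⊕ A_5 (dimension 8 + 35 = 43).

A_2 (sl(3)) + A_5 (sl(6))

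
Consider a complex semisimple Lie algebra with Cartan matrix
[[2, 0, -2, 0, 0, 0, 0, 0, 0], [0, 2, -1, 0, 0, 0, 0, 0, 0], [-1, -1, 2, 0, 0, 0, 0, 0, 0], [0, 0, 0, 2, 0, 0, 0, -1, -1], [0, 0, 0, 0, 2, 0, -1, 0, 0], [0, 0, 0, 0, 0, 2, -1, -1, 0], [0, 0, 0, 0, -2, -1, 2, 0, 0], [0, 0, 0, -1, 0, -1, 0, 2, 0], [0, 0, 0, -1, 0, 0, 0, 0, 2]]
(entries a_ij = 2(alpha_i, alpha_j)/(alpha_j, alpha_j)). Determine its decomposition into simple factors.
The diagram associated to this matrix has two connected components: the simple roots {alpha_4, alpha_5, alpha_6, alpha_7, alpha_8, alpha_9} form a chain of 6 nodes with a double edge at one end; the terminal node there is the unique short simple root (B_6), and {alpha_1, alpha_2, alpha_3} form a chain of 3 nodes with a double edge at one end; the terminal node there is the unique long simple root (C_3). A semisimple Lie algebra decomposes uniquely as the direct sum of simple ideals, one per connected component of its Dynkin diagram, so g ≅ B_6 ⊕ C_3 (dimension 78 + 21 = 99).

B6 + C3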